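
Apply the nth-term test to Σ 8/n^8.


lim(n→∞) 8/n^8 = 0
lim aₙ = 0 → nth-term test is INCONCLUSIVE
(Need other tests; this is actually a convergent p-series with p=8 > 1)

Inconclusive (lim aₙ = 0; need another test)


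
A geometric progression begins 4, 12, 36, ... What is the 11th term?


aₙ = a₁·r^(n-1)
= 4×3^10
= 4×59049
= 236196

a_11 = 236196


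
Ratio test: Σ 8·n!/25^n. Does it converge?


aₙ = 8·n!/25^n
a_{n+1}/aₙ = (n+1)!/25^(n+1) × 25^n/n!  (constant 8 cancels)
= (n+1)/25
L = lim(n→∞) (n+1)/25 = ∞
L > 1 → series DIVERGES

Diverges (ratio test: L = ∞ > 1)


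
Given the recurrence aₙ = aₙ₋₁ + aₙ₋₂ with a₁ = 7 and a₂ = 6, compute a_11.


Computing iteratively: 7, 6, 13, 19, 32, 51, 83, 134, 217, 351, 568
a_11 = 568

a_11 = 568


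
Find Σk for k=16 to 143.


Σₖ₌16^143 k = Σₖ₌₁^143 k − Σₖ₌₁^15 k
= 143·144/2 − 15·16/2
= 10296 − 120 = 10176

Σk = 10176


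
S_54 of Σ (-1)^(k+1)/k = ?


S = 1 - 1/2 + 1/3 - 1/4 + 1/5 - 1/6 + 1/7 - 1/8 ± ...
= 0.684
(Full series converges to +ln(2) ≈ +0.6931)

S_54 = 0.684


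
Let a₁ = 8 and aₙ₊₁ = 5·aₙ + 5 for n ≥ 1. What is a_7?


Computing step by step:
a_1 = 8
a_2 = 45
a_3 = 230
a_4 = 1155
a_5 = 5780
a_6 = 28905
a_7 = 144530


a_7 = 144530


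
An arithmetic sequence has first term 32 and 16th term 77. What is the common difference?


d = (aₙ - a₁)/(n-1)
= (77 - 32)/(16-1)
= 45/15 = 3

d = 3


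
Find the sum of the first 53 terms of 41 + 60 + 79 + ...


aₙ = 41 + (53-1)×19 = 1029
Sₙ = n(a₁+aₙ)/2 = 53×(41+1029)/2
= 53×1070/2 = 28355

S_53 = 28355


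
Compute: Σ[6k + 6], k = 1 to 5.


Σ(6k+6) = 6·Σk + 6·n
= 6·15 + 6·5
= 90 + 30 = 120

Σ = 120


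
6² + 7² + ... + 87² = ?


Σₖ₌6^87 k² = Σₖ₌₁^87 k² − Σₖ₌₁^5 k²
= 87·88·175/6 − 5·6·11/6
= 223300 − 55 = 223245

Σk² = 223245


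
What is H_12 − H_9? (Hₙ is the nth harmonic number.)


Σₖ₌10^12 1/k = 1/10 + 1/11 + 1/12
= 181/660
≈ 0.2742

Sum = 181/660 ≈ 0.2742


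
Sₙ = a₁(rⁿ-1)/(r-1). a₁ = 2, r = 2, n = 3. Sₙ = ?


Sₙ = 2×(2^3 - 1)/(2 - 1)
= 2×(8 - 1)/1
= 2×7/1
= 14

S_3 = 14


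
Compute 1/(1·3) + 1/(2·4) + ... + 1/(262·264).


1/(k(k+2)) = (1/2)·(1/k - 1/(k+2)) (partial fractions)
Telescoping: Σ = (1/2)·(1 + 1/2 - 1/263 - 1/264) = 103621/138864

Sum = 103621/138864


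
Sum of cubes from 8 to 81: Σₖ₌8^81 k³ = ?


Σₖ₌8^81 k³ = [81·82/2]² − [7·8/2]²
= 11029041 − 784 = 11028257

Σk³ = 11028257


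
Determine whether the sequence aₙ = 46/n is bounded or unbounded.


a₁ = 46, a₂ = 46/2, a₃ = 46/3, ...
0 < aₙ ≤ 46 for all n ≥ 1
Lower bound: 0, Upper bound: 46
The sequence IS bounded

Bounded (0 < aₙ ≤ 46)


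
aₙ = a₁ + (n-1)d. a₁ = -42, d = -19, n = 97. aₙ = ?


aₙ = a₁ + (n-1)d
= -42 + (97-1)×-19
= -42 - 1824
= -1866

a_97 = -1866


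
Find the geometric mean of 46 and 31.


GM = √(46×31) = √1426 = 37.7624

GM = 37.7624


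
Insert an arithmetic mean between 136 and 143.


AM = (136 + 143)/2 = 279/2 = 139.5

AM = 139.5


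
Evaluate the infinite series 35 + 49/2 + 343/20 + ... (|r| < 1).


S∞ = a₁/(1-r) = 35/(1 - 7/10)
= 35/(3/10)
= 350/3

S∞ = 350/3


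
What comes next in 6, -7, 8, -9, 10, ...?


Pattern: alternating sign, magnitude arithmetic (d=1)
Terms: 6, -7, 8, -9, 10
Next term = -11

Next term = -11


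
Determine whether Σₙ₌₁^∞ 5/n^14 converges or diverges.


p-series test: Σ c/n^p converges if p > 1, diverges if p ≤ 1 (constant c > 0 doesn't affect convergence).
p = 14
14 > 1 → CONVERGES

Converges (p = 14 > 1)


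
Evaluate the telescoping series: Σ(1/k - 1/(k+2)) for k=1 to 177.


Telescoping with gap 2: two head and two tail terms survive.
= (1 + 1/2) - (1/178 + 1/179)
= 3/2 - 1/178 - 1/179 = 23718/15931

Sum = 23718/15931


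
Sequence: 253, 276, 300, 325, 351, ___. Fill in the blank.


Pattern: triangular numbers: n(n+1)/2
Terms: 253, 276, 300, 325, 351
Next term = 378

Next term = 378


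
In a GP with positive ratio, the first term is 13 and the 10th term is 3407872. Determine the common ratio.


r^(n-1) = aₙ/a₁
r^9 = 3407872/13 = 262144
r = 262144^(1/9)
= 4

r = 4


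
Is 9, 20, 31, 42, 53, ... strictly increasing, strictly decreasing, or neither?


Differences: 11, 11, 11, 11
All differences > 0 → strictly INCREASING

Monotonically increasing


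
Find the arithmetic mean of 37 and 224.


AM = (37 + 224)/2 = 261/2 = 130.5

AM = 130.5


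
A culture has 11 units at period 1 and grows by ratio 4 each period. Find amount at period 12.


aₙ = a₁·r^(n-1)
= 11×4^11
= 11×4194304
= 46137344

a_12 = 46137344


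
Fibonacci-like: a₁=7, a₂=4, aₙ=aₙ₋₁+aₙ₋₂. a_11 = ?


Computing iteratively: 7, 4, 11, 15, 26, 41, 67, 108, 175, 283, 458
a_11 = 458

a_11 = 458


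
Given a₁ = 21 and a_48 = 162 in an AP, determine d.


d = (aₙ - a₁)/(n-1)
= (162 - 21)/(48-1)
= 141/47 = 3

d = 3


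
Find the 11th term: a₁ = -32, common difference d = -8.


aₙ = a₁ + (n-1)d
= -32 + (11-1)×-8
= -32 - 80
= -112

a_11 = -112


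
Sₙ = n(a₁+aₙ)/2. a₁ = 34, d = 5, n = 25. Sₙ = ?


aₙ = 34 + (25-1)×5 = 154
Sₙ = n(a₁+aₙ)/2 = 25×(34+154)/2
= 25×188/2 = 2350

S_25 = 2350


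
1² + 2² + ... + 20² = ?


n = 20
n(n+1)(2n+1)/6 = 20×21×41/6
= 17220/6 = 2870

Σk² = 2870


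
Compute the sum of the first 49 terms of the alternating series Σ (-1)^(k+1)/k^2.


S = 1 - 1/4 + 1/9 - 1/16 + 1/25 - 1/36 + 1/49 - 1/64 ± ...
= 0.8227
(Full series converges to +π²/12 ≈ +0.8225)

S_49 = 0.8227


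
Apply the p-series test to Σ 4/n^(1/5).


p-series test: Σ c/n^p converges if p > 1, diverges if p ≤ 1 (constant c > 0 doesn't affect convergence).
p = 1/5
1/5 ≤ 1 → DIVERGES

Diverges (p = 1/5 ≤ 1)


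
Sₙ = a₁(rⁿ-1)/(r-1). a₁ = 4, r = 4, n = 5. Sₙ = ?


Sₙ = 4×(4^5 - 1)/(4 - 1)
= 4×(1024 - 1)/3
= 4×1023/3
= 1364

S_5 = 1364


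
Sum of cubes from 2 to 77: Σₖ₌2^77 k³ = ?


Σₖ₌2^77 k³ = [77·78/2]² − [1·2/2]²
= 9018009 − 1 = 9018008

Σk³ = 9018008


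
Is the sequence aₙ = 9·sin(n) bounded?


For all n, -1 ≤ sin(n) ≤ 1, so -9 ≤ 9·sin(n) ≤ 9
Lower bound: -9, Upper bound: 9
The sequence IS bounded

Bounded (-9 ≤ aₙ ≤ 9)


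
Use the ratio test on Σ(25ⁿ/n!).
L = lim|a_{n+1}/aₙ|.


aₙ = 25^n/n!
a_{n+1}/aₙ = 25^(n+1)/(n+1)! × n!/25^n
= 25/(n+1)
L = lim(n→∞) 25/(n+1) = 0
L < 1 → series CONVERGES

Converges (ratio test: L = 0 < 1)


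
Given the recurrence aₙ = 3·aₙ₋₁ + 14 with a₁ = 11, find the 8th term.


Computing step by step:
a_1 = 11
a_2 = 47
a_3 = 155
a_4 = 479
a_5 = 1451
a_6 = 4367
a_7 = 13115
a_8 = 39359


a_8 = 39359


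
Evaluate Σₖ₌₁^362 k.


n(n+1)/2 = 362×363/2 = 131406/2 = 65703

Σk = 65703


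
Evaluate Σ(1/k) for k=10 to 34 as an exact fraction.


Σₖ₌10^34 1/k = 1/10 + 1/11 + 1/12 + ... + 1/34
= 16924644298729/13127595717600
≈ 1.2892

Sum = 16924644298729/13127595717600 ≈ 1.2892


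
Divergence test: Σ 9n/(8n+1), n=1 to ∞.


lim(n→∞) 9n/(8n+1) = 9/8 = 9/8  (divide numerator and denominator by n)
lim aₙ = 9/8 ≠ 0 → series DIVERGES

Diverges (lim aₙ = 9/8 ≠ 0)


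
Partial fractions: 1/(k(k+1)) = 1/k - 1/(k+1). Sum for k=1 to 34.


1/(k(k+1)) = 1/k - 1/(k+1) (partial fractions)
Telescoping: Σ = 1 - 1/35 = 34/35

Sum = 34/35


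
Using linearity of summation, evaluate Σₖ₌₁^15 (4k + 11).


Σ(4k+11) = 4·Σk + 11·n
= 4·120 + 11·15
= 480 + 165 = 645

Σ = 645


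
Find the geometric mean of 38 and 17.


GM = √(38×17) = √646 = 25.4165

GM = 25.4165


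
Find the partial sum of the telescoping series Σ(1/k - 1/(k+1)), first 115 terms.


Telescoping: adjacent terms cancel.
= 1/1 - 1/116
= 1 - 1/116 = 115/116

Sum = 115/116


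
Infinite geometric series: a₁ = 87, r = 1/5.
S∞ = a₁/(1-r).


S∞ = a₁/(1-r) = 87/(1 - 1/5)
= 87/(4/5)
= 435/4

S∞ = 435/4


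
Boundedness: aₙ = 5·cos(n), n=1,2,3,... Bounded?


For all n, -1 ≤ cos(n) ≤ 1, so -5 ≤ 5·cos(n) ≤ 5
Lower bound: -5, Upper bound: 5
The sequence IS bounded

Bounded (-5 ≤ aₙ ≤ 5)


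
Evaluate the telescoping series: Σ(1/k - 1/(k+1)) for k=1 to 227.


Telescoping: adjacent terms cancel.
= 1/1 - 1/228
= 1 - 1/228 = 227/228

Sum = 227/228


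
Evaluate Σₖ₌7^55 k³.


Σₖ₌7^55 k³ = [55·56/2]² − [6·7/2]²
= 2371600 − 441 = 2371159

Σk³ = 2371159


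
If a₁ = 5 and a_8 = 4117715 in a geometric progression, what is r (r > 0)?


r^(n-1) = aₙ/a₁
r^7 = 4117715/5 = 823543
r = 823543^(1/7)
= 7

r = 7


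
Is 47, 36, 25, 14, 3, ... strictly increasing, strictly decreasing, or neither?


Differences: -11, -11, -11, -11
All differences < 0 → strictly DECREASING

Monotonically decreasing


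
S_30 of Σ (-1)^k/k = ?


S = -1 + 1/2 - 1/3 + 1/4 - 1/5 + 1/6 - 1/7 + 1/8 ± ...
= -0.6768
(Full series converges to -ln(2) ≈ -0.6931)

S_30 = -0.6768


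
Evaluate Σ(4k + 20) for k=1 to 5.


Σ(4k+20) = 4·Σk + 20·n
= 4·15 + 20·5
= 60 + 100 = 160

Σ = 160


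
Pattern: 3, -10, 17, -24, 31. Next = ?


Pattern: alternating sign, magnitude arithmetic (d=7)
Terms: 3, -10, 17, -24, 31
Next term = -38

Next term = -38


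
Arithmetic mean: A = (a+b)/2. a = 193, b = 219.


AM = (193 + 219)/2 = 412/2 = 206

AM = 206


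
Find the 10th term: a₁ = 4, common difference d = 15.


aₙ = a₁ + (n-1)d
= 4 + (10-1)×15
= 4 + 135
= 139

a_10 = 139


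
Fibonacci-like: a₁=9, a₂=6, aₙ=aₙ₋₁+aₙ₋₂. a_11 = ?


Computing iteratively: 9, 6, 15, 21, 36, 57, 93, 150, 243, 393, 636
a_11 = 636

a_11 = 636


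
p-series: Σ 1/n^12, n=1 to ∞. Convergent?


p-series test: Σ c/n^p converges if p > 1, diverges if p ≤ 1 (constant c > 0 doesn't affect convergence).
p = 12
12 > 1 → CONVERGES

Converges (p = 12 > 1)


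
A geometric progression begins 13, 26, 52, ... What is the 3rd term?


aₙ = a₁·r^(n-1)
= 13×2^2
= 13×4
= 52

a_3 = 52


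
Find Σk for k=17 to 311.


Σₖ₌17^311 k = Σₖ₌₁^311 k − Σₖ₌₁^16 k
= 311·312/2 − 16·17/2
= 48516 − 136 = 48380

Σk = 48380


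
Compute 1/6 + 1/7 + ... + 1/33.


Σₖ₌6^33 1/k = 1/6 + 1/7 + 1/8 + ... + 1/33
= 23701413189829/13127595717600
≈ 1.8055

Sum = 23701413189829/13127595717600 ≈ 1.8055


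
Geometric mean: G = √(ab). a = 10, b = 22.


GM = √(10×22) = √220 = 14.8324

GM = 14.8324


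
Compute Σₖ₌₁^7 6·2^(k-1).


Sₙ = 6×(2^7 - 1)/(2 - 1)
= 6×(128 - 1)/1
= 6×127/1
= 762

S_7 = 762


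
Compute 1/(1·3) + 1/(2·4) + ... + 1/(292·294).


1/(k(k+2)) = (1/2)·(1/k - 1/(k+2)) (partial fractions)
Telescoping: Σ = (1/2)·(1 + 1/2 - 1/293 - 1/294) = 64313/86142

Sum = 64313/86142


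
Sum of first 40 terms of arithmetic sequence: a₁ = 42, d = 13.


aₙ = 42 + (40-1)×13 = 549
Sₙ = n(a₁+aₙ)/2 = 40×(42+549)/2
= 40×591/2 = 11820

S_40 = 11820


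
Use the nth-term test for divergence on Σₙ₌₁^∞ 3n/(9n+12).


lim(n→∞) 3n/(9n+12) = 3/9 = 1/3  (divide numerator and denominator by n)
lim aₙ = 1/3 ≠ 0 → series DIVERGES

Diverges (lim aₙ = 1/3 ≠ 0)


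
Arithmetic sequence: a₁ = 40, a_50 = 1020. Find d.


d = (aₙ - a₁)/(n-1)
= (1020 - 40)/(50-1)
= 980/49 = 20

d = 20


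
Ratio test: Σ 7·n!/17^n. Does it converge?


aₙ = 7·n!/17^n
a_{n+1}/aₙ = (n+1)!/17^(n+1) × 17^n/n!  (constant 7 cancels)
= (n+1)/17
L = lim(n→∞) (n+1)/17 = ∞
L > 1 → series DIVERGES

Diverges (ratio test: L = ∞ > 1)


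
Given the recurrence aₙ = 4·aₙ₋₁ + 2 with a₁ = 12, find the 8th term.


Computing step by step:
a_1 = 12
a_2 = 50
a_3 = 202
a_4 = 810
a_5 = 3242
a_6 = 12970
a_7 = 51882
a_8 = 207530


a_8 = 207530


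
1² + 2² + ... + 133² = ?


n = 133
n(n+1)(2n+1)/6 = 133×134×267/6
= 4758474/6 = 793079

Σk² = 793079


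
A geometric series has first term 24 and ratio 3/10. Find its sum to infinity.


S∞ = a₁/(1-r) = 24/(1 - 3/10)
= 24/(7/10)
= 240/7

S∞ = 240/7


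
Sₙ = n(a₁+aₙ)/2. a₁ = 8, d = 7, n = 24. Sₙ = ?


aₙ = 8 + (24-1)×7 = 169
Sₙ = n(a₁+aₙ)/2 = 24×(8+169)/2
= 24×177/2 = 2124

S_24 = 2124


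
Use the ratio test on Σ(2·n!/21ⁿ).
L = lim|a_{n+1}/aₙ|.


aₙ = 2·n!/21^n
a_{n+1}/aₙ = (n+1)!/21^(n+1) × 21^n/n!  (constant 2 cancels)
= (n+1)/21
L = lim(n→∞) (n+1)/21 = ∞
L > 1 → series DIVERGES

Diverges (ratio test: L = ∞ > 1)


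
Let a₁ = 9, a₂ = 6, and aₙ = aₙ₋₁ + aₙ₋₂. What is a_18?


Computing iteratively: 9, 6, 15, 21, 36, 57, 93, 150, 243, 393, 636, 1029, ...
a_18 = 18465

a_18 = 18465


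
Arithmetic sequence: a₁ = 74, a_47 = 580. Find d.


d = (aₙ - a₁)/(n-1)
= (580 - 74)/(47-1)
= 506/46 = 11

d = 11


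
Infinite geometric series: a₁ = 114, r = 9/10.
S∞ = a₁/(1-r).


S∞ = a₁/(1-r) = 114/(1 - 9/10)
= 114/(1/10)
= 1140

S∞ = 1140


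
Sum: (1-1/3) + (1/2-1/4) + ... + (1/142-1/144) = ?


Telescoping with gap 2: two head and two tail terms survive.
= (1 + 1/2) - (1/143 + 1/144)
= 3/2 - 1/143 - 1/144 = 30601/20592

Sum = 30601/20592


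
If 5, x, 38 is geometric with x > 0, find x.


GM = √(5×38) = √190 = 13.784

GM = 13.784


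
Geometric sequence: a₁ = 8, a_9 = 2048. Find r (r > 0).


r^(n-1) = aₙ/a₁
r^8 = 2048/8 = 256
r = 256^(1/8)
= ±2; taking r > 0 gives r = 2

r = 2


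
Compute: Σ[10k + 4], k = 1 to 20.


Σ(10k+4) = 10·Σk + 4·n
= 10·210 + 4·20
= 2100 + 80 = 2180

Σ = 2180


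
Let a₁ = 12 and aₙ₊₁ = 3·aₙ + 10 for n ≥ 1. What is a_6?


Computing step by step:
a_1 = 12
a_2 = 46
a_3 = 148
a_4 = 454
a_5 = 1372
a_6 = 4126


a_6 = 4126


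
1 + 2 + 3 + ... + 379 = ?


n(n+1)/2 = 379×380/2 = 144020/2 = 72010

Σk = 72010


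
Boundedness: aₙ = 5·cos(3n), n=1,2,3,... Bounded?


For all n, -1 ≤ cos(3n) ≤ 1, so -5 ≤ 5·cos(3n) ≤ 5
Lower bound: -5, Upper bound: 5
The sequence IS bounded

Bounded (-5 ≤ aₙ ≤ 5)


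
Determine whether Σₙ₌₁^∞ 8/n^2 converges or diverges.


p-series test: Σ c/n^p converges if p > 1, diverges if p ≤ 1 (constant c > 0 doesn't affect convergence).
p = 2
2 > 1 → CONVERGES

Converges (p = 2 > 1)


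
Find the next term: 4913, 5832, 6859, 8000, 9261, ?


Pattern: perfect cubes: n³
Terms: 4913, 5832, 6859, 8000, 9261
Next term = 10648

Next term = 10648


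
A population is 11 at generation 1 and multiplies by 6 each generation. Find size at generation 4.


aₙ = a₁·r^(n-1)
= 11×6^3
= 11×216
= 2376

a_4 = 2376


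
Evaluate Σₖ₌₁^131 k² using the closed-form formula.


n = 131
n(n+1)(2n+1)/6 = 131×132×263/6
= 4547796/6 = 757966

Σk² = 757966


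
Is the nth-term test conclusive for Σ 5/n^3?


lim(n→∞) 5/n^3 = 0
lim aₙ = 0 → nth-term test is INCONCLUSIVE
(Need other tests; this is actually a convergent p-series with p=3 > 1)

Inconclusive (lim aₙ = 0; need another test)


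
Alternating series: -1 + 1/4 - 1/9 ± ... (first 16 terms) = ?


S = -1 + 1/4 - 1/9 + 1/16 - 1/25 + 1/36 - 1/49 + 1/64 ± ...
= -0.8206
(Full series converges to -π²/12 ≈ -0.8225)

S_16 = -0.8206


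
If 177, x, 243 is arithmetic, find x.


AM = (177 + 243)/2 = 420/2 = 210

AM = 210


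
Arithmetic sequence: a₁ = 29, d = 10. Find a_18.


aₙ = a₁ + (n-1)d
= 29 + (18-1)×10
= 29 + 170
= 199

a_18 = 199


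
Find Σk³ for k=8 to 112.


Σₖ₌8^112 k³ = [112·113/2]² − [7·8/2]²
= 40043584 − 784 = 40042800

Σk³ = 40042800


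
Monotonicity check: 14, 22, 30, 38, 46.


Differences: 8, 8, 8, 8
All differences > 0 → strictly INCREASING

Monotonically increasing


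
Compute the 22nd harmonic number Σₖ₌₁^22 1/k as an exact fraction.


H_22 = 1/1 + 1/2 + 1/3 + ... + 1/22
= 19093197/5173168
≈ 3.6908

H_22 = 19093197/5173168 ≈ 3.6908


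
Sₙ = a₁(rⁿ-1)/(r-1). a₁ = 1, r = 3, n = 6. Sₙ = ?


Sₙ = 1×(3^6 - 1)/(3 - 1)
= 1×(729 - 1)/2
= 1×728/2
= 364

S_6 = 364


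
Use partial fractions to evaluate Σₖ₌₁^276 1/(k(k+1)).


1/(k(k+1)) = 1/k - 1/(k+1) (partial fractions)
Telescoping: Σ = 1 - 1/277 = 276/277

Sum = 276/277


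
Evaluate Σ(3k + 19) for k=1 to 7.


Σ(3k+19) = 3·Σk + 19·n
= 3·28 + 19·7
= 84 + 133 = 217

Σ = 217


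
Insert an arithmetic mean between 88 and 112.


AM = (88 + 112)/2 = 200/2 = 100

AM = 100


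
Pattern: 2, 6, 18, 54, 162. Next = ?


Pattern: geometric (r=3)
Terms: 2, 6, 18, 54, 162
Next term = 486

Next term = 486


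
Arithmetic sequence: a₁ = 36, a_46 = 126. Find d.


d = (aₙ - a₁)/(n-1)
= (126 - 36)/(46-1)
= 90/45 = 2

d = 2


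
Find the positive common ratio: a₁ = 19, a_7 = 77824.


r^(n-1) = aₙ/a₁
r^6 = 77824/19 = 4096
r = 4096^(1/6)
= ±4; taking r > 0 gives r = 4

r = 4


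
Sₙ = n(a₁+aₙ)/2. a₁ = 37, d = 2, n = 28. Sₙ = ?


aₙ = 37 + (28-1)×2 = 91
Sₙ = n(a₁+aₙ)/2 = 28×(37+91)/2
= 28×128/2 = 1792

S_28 = 1792


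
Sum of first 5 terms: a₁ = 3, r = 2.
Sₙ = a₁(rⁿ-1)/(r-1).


Sₙ = 3×(2^5 - 1)/(2 - 1)
= 3×(32 - 1)/1
= 3×31/1
= 93

S_5 = 93


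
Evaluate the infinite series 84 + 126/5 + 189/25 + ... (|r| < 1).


S∞ = a₁/(1-r) = 84/(1 - 3/10)
= 84/(7/10)
= 120

S∞ = 120


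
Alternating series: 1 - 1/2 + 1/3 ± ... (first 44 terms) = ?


S = 1 - 1/2 + 1/3 - 1/4 + 1/5 - 1/6 + 1/7 - 1/8 ± ...
= 0.6819
(Full series converges to +ln(2) ≈ +0.6931)

S_44 = 0.6819


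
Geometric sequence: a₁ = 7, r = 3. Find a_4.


aₙ = a₁·r^(n-1)
= 7×3^3
= 7×27
= 189

a_4 = 189


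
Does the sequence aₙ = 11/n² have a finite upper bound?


a₁ = 11, a₂ = 11/4, a₃ = 11/9, ...
0 < aₙ ≤ 11 for all n ≥ 1
The sequence IS bounded

Bounded (0 < aₙ ≤ 11)


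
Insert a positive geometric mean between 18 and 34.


GM = √(18×34) = √612 = 24.7386

GM = 24.7386


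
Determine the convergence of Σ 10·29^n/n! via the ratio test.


aₙ = 10·29^n/n!
a_{n+1}/aₙ = 29^(n+1)/(n+1)! × n!/29^n  (constant 10 cancels)
= 29/(n+1)
L = lim(n→∞) 29/(n+1) = 0
L < 1 → series CONVERGES

Converges (ratio test: L = 0 < 1)


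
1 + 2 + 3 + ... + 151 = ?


n(n+1)/2 = 151×152/2 = 22952/2 = 11476

Σk = 11476


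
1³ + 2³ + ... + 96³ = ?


n(n+1)/2 = 96×97/2 = 4656
Σk³ = 4656² = 21678336

Σk³ = 21678336


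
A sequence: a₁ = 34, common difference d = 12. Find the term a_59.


aₙ = a₁ + (n-1)d
= 34 + (59-1)×12
= 34 + 696
= 730

a_59 = 730


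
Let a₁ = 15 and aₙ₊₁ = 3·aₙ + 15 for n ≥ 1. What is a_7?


Computing step by step:
a_1 = 15
a_2 = 60
a_3 = 195
a_4 = 600
a_5 = 1815
a_6 = 5460
a_7 = 16395


a_7 = 16395


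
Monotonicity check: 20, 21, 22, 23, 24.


Differences: 1, 1, 1, 1
All differences > 0 → strictly INCREASING

Monotonically increasing


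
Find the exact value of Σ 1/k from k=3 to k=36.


Σₖ₌3^36 1/k = 1/3 + 1/4 + 1/5 + ... + 1/36
= 35110531858309/13127595717600
≈ 2.6746

Sum = 35110531858309/13127595717600 ≈ 2.6746


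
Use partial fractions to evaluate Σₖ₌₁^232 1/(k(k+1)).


1/(k(k+1)) = 1/k - 1/(k+1) (partial fractions)
Telescoping: Σ = 1 - 1/233 = 232/233

Sum = 232/233


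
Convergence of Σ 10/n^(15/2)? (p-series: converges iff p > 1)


p-series test: Σ c/n^p converges if p > 1, diverges if p ≤ 1 (constant c > 0 doesn't affect convergence).
p = 15/2
15/2 > 1 → CONVERGES

Converges (p = 15/2 > 1)


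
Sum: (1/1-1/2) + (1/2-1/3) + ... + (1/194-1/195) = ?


Telescoping: adjacent terms cancel.
= 1/1 - 1/195
= 1 - 1/195 = 194/195

Sum = 194/195


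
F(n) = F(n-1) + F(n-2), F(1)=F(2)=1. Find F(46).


Fibonacci sequence: 1, 1, 2, 3, 5, 8, 13, 21, 34, 55, 89, ...
F(46) = 1836311903

F(46) = 1836311903


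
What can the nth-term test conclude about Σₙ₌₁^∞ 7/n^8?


lim(n→∞) 7/n^8 = 0
lim aₙ = 0 → nth-term test is INCONCLUSIVE
(Need other tests; this is actually a convergent p-series with p=8 > 1)

Inconclusive (lim aₙ = 0; need another test)


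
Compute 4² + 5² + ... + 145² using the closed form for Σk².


Σₖ₌4^145 k² = Σₖ₌₁^145 k² − Σₖ₌₁^3 k²
= 145·146·291/6 − 3·4·7/6
= 1026745 − 14 = 1026731

Σk² = 1026731


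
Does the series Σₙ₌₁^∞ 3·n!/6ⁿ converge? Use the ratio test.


aₙ = 3·n!/6^n
a_{n+1}/aₙ = (n+1)!/6^(n+1) × 6^n/n!  (constant 3 cancels)
= (n+1)/6
L = lim(n→∞) (n+1)/6 = ∞
L > 1 → series DIVERGES

Diverges (ratio test: L = ∞ > 1)


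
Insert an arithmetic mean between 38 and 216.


AM = (38 + 216)/2 = 254/2 = 127

AM = 127


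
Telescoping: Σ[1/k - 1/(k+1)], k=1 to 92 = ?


Telescoping: adjacent terms cancel.
= 1/1 - 1/93
= 1 - 1/93 = 92/93

Sum = 92/93


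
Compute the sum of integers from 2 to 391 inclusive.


Σₖ₌2^391 k = Σₖ₌₁^391 k − Σₖ₌₁^1 k
= 391·392/2 − 1·2/2
= 76636 − 1 = 76635

Σk = 76635


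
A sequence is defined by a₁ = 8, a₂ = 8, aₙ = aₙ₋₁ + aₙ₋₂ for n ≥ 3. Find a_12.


Computing iteratively: 8, 8, 16, 24, 40, 64, 104, 168, 272, 440, 712, 1152
a_12 = 1152

a_12 = 1152


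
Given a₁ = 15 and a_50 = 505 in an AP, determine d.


d = (aₙ - a₁)/(n-1)
= (505 - 15)/(50-1)
= 490/49 = 10

d = 10


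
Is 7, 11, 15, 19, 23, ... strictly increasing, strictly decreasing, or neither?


Differences: 4, 4, 4, 4
All differences > 0 → strictly INCREASING

Monotonically increasing


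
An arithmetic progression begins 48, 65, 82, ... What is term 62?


aₙ = a₁ + (n-1)d
= 48 + (62-1)×17
= 48 + 1037
= 1085

a_62 = 1085


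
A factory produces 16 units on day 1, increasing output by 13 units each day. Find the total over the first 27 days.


aₙ = 16 + (27-1)×13 = 354
Sₙ = n(a₁+aₙ)/2 = 27×(16+354)/2
= 27×370/2 = 4995

S_27 = 4995


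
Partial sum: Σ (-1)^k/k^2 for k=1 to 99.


S = -1 + 1/4 - 1/9 + 1/16 - 1/25 + 1/36 - 1/49 + 1/64 ± ...
= -0.8225
(Full series converges to -π²/12 ≈ -0.8225)

S_99 = -0.8225


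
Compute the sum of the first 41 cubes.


n(n+1)/2 = 41×42/2 = 861
Σk³ = 861² = 741321

Σk³ = 741321


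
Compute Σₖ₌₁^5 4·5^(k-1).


Sₙ = 4×(5^5 - 1)/(5 - 1)
= 4×(3125 - 1)/4
= 4×3124/4
= 3124

S_5 = 3124


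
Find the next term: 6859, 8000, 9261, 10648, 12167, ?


Pattern: perfect cubes: n³
Terms: 6859, 8000, 9261, 10648, 12167
Next term = 13824

Next term = 13824


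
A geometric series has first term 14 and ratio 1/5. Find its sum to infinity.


S∞ = a₁/(1-r) = 14/(1 - 1/5)
= 14/(4/5)
= 35/2

S∞ = 35/2


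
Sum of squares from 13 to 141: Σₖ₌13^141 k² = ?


Σₖ₌13^141 k² = Σₖ₌₁^141 k² − Σₖ₌₁^12 k²
= 141·142·283/6 − 12·13·25/6
= 944371 − 650 = 943721

Σk² = 943721


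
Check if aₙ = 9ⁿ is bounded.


aₙ = 9ⁿ → as n→∞, aₙ→∞ (since base 9 > 1)
No finite upper bound exists
The sequence is UNBOUNDED

Unbounded (aₙ → ∞ as n → ∞)


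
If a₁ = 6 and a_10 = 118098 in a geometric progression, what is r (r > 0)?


r^(n-1) = aₙ/a₁
r^9 = 118098/6 = 19683
r = 19683^(1/9)
= 3

r = 3


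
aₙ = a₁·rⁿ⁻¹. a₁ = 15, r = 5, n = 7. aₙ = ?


aₙ = a₁·r^(n-1)
= 15×5^6
= 15×15625
= 234375

a_7 = 234375


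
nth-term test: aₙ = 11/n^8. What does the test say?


lim(n→∞) 11/n^8 = 0
lim aₙ = 0 → nth-term test is INCONCLUSIVE
(Need other tests; this is actually a convergent p-series with p=8 > 1)

Inconclusive (lim aₙ = 0; need another test)


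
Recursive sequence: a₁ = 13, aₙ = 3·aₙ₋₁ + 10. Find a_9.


Computing step by step:
a_1 = 13
a_2 = 49
a_3 = 157
a_4 = 481
a_5 = 1453
a_6 = 4369
a_7 = 13117
a_8 = 39361
a_9 = 118093


a_9 = 118093


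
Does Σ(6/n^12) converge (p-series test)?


p-series test: Σ c/n^p converges if p > 1, diverges if p ≤ 1 (constant c > 0 doesn't affect convergence).
p = 12
12 > 1 → CONVERGES

Converges (p = 12 > 1)


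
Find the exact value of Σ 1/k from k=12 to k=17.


Σₖ₌12^17 1/k = 1/12 + 1/13 + 1/14 + 1/15 + 1/16 + 1/17
= 51939/123760
≈ 0.4197

Sum = 51939/123760 ≈ 0.4197


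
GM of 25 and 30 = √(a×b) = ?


GM = √(25×30) = √750 = 27.3861

GM = 27.3861


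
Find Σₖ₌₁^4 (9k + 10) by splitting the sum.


Σ(9k+10) = 9·Σk + 10·n
= 9·10 + 10·4
= 90 + 40 = 130

Σ = 130


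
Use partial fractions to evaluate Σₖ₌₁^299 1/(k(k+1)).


1/(k(k+1)) = 1/k - 1/(k+1) (partial fractions)
Telescoping: Σ = 1 - 1/300 = 299/300

Sum = 299/300


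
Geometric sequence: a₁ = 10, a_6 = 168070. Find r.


r^(n-1) = aₙ/a₁
r^5 = 168070/10 = 16807
r = 16807^(1/5)
= 7

r = 7


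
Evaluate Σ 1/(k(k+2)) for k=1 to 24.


1/(k(k+2)) = (1/2)·(1/k - 1/(k+2)) (partial fractions)
Telescoping: Σ = (1/2)·(1 + 1/2 - 1/25 - 1/26) = 231/325

Sum = 231/325


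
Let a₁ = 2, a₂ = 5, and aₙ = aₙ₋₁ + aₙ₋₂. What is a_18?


Computing iteratively: 2, 5, 7, 12, 19, 31, 50, 81, 131, 212, 343, 555, ...
a_18 = 9959

a_18 = 9959


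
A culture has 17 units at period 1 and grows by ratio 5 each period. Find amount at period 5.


aₙ = a₁·r^(n-1)
= 17×5^4
= 17×625
= 10625

a_5 = 10625


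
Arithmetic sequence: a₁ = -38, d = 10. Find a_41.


aₙ = a₁ + (n-1)d
= -38 + (41-1)×10
= -38 + 400
= 362

a_41 = 362


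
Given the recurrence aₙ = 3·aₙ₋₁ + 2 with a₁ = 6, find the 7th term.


Computing step by step:
a_1 = 6
a_2 = 20
a_3 = 62
a_4 = 188
a_5 = 566
a_6 = 1700
a_7 = 5102


a_7 = 5102


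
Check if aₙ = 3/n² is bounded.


a₁ = 3, a₂ = 3/4, a₃ = 3/9, ...
0 < aₙ ≤ 3 for all n ≥ 1
The sequence IS bounded

Bounded (0 < aₙ ≤ 3)


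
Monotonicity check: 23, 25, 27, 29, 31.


Differences: 2, 2, 2, 2
All differences > 0 → strictly INCREASING

Monotonically increasing


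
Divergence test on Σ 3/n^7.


lim(n→∞) 3/n^7 = 0
lim aₙ = 0 → nth-term test is INCONCLUSIVE
(Need other tests; this is actually a convergent p-series with p=7 > 1)

Inconclusive (lim aₙ = 0; need another test)


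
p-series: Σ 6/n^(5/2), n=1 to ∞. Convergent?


p-series test: Σ c/n^p converges if p > 1, diverges if p ≤ 1 (constant c > 0 doesn't affect convergence).
p = 5/2
5/2 > 1 → CONVERGES

Converges (p = 5/2 > 1)


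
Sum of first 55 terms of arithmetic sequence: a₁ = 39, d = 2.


aₙ = 39 + (55-1)×2 = 147
Sₙ = n(a₁+aₙ)/2 = 55×(39+147)/2
= 55×186/2 = 5115

S_55 = 5115


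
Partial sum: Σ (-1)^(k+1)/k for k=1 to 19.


S = 1 - 1/2 + 1/3 - 1/4 + 1/5 - 1/6 + 1/7 - 1/8 ± ...
= 0.7188
(Full series converges to +ln(2) ≈ +0.6931)

S_19 = 0.7188


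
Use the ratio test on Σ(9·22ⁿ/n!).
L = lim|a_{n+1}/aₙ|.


aₙ = 9·22^n/n!
a_{n+1}/aₙ = 22^(n+1)/(n+1)! × n!/22^n  (constant 9 cancels)
= 22/(n+1)
L = lim(n→∞) 22/(n+1) = 0
L < 1 → series CONVERGES

Converges (ratio test: L = 0 < 1)


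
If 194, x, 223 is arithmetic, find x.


AM = (194 + 223)/2 = 417/2 = 208.5

AM = 208.5


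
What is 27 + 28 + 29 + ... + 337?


Σₖ₌27^337 k = Σₖ₌₁^337 k − Σₖ₌₁^26 k
= 337·338/2 − 26·27/2
= 56953 − 351 = 56602

Σk = 56602


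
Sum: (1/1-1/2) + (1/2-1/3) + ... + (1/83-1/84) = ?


Telescoping: adjacent terms cancel.
= 1/1 - 1/84
= 1 - 1/84 = 83/84

Sum = 83/84


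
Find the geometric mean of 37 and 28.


GM = √(37×28) = √1036 = 32.187

GM = 32.187


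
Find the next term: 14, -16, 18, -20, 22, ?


Pattern: alternating sign, magnitude arithmetic (d=2)
Terms: 14, -16, 18, -20, 22
Next term = -24

Next term = -24


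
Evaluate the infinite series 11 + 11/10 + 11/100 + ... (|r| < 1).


S∞ = a₁/(1-r) = 11/(1 - 1/10)
= 11/(9/10)
= 110/9

S∞ = 110/9


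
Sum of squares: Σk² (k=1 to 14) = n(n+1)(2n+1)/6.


n = 14
n(n+1)(2n+1)/6 = 14×15×29/6
= 6090/6 = 1015

Σk² = 1015


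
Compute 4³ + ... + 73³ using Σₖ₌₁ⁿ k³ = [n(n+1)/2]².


Σₖ₌4^73 k³ = [73·74/2]² − [3·4/2]²
= 7295401 − 36 = 7295365

Σk³ = 7295365


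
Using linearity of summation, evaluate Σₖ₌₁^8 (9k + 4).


Σ(9k+4) = 9·Σk + 4·n
= 9·36 + 4·8
= 324 + 32 = 356

Σ = 356


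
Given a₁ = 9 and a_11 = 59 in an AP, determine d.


d = (aₙ - a₁)/(n-1)
= (59 - 9)/(11-1)
= 50/10 = 5

d = 5


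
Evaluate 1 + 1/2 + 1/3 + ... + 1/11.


H_11 = 1/1 + 1/2 + 1/3 + ... + 1/11
= 83711/27720
≈ 3.0199

H_11 = 83711/27720 ≈ 3.0199


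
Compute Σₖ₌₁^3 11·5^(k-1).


Sₙ = 11×(5^3 - 1)/(5 - 1)
= 11×(125 - 1)/4
= 11×124/4
= 341

S_3 = 341


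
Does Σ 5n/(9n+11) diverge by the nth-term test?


lim(n→∞) 5n/(9n+11) = 5/9 = 5/9  (divide numerator and denominator by n)
lim aₙ = 5/9 ≠ 0 → series DIVERGES

Diverges (lim aₙ = 5/9 ≠ 0)


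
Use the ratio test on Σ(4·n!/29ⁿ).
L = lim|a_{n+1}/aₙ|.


aₙ = 4·n!/29^n
a_{n+1}/aₙ = (n+1)!/29^(n+1) × 29^n/n!  (constant 4 cancels)
= (n+1)/29
L = lim(n→∞) (n+1)/29 = ∞
L > 1 → series DIVERGES

Diverges (ratio test: L = ∞ > 1)


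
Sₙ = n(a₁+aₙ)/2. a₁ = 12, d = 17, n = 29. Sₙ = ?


aₙ = 12 + (29-1)×17 = 488
Sₙ = n(a₁+aₙ)/2 = 29×(12+488)/2
= 29×500/2 = 7250

S_29 = 7250


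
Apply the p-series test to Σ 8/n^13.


p-series test: Σ c/n^p converges if p > 1, diverges if p ≤ 1 (constant c > 0 doesn't affect convergence).
p = 13
13 > 1 → CONVERGES

Converges (p = 13 > 1)


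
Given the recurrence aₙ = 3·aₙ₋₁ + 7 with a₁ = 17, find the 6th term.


Computing step by step:
a_1 = 17
a_2 = 58
a_3 = 181
a_4 = 550
a_5 = 1657
a_6 = 4978


a_6 = 4978


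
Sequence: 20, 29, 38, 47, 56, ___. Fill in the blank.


Pattern: arithmetic (d=9)
Terms: 20, 29, 38, 47, 56
Next term = 65

Next term = 65


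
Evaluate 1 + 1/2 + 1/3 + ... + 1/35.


H_35 = 1/1 + 1/2 + 1/3 + ... + 1/35
= 54437269998109/13127595717600
≈ 4.1468

H_35 = 54437269998109/13127595717600 ≈ 4.1468


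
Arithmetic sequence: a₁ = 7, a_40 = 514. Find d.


d = (aₙ - a₁)/(n-1)
= (514 - 7)/(40-1)
= 507/39 = 13

d = 13


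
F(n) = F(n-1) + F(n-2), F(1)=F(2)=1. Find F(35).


Fibonacci sequence: 1, 1, 2, 3, 5, 8, 13, 21, 34, 55, 89, ...
F(35) = 9227465

F(35) = 9227465


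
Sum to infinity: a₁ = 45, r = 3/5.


S∞ = a₁/(1-r) = 45/(1 - 3/5)
= 45/(2/5)
= 225/2

S∞ = 225/2


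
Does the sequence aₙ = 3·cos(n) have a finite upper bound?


For all n, -1 ≤ cos(n) ≤ 1, so -3 ≤ 3·cos(n) ≤ 3
Lower bound: -3, Upper bound: 3
The sequence IS bounded

Bounded (-3 ≤ aₙ ≤ 3)


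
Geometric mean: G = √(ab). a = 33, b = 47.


GM = √(33×47) = √1551 = 39.3827

GM = 39.3827


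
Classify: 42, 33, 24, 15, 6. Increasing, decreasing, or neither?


Differences: -9, -9, -9, -9
All differences < 0 → strictly DECREASING

Monotonically decreasing


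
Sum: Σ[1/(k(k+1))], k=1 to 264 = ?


1/(k(k+1)) = 1/k - 1/(k+1) (partial fractions)
Telescoping: Σ = 1 - 1/265 = 264/265

Sum = 264/265


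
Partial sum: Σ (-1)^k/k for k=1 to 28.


S = -1 + 1/2 - 1/3 + 1/4 - 1/5 + 1/6 - 1/7 + 1/8 ± ...
= -0.6756
(Full series converges to -ln(2) ≈ -0.6931)

S_28 = -0.6756


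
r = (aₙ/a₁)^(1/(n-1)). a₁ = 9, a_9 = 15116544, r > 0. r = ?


r^(n-1) = aₙ/a₁
r^8 = 15116544/9 = 1679616
r = 1679616^(1/8)
= ±6; taking r > 0 gives r = 6

r = 6


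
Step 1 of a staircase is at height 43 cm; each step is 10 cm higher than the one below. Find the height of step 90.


aₙ = a₁ + (n-1)d
= 43 + (90-1)×10
= 43 + 890
= 933

a_90 = 933


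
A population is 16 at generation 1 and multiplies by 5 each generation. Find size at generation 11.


aₙ = a₁·r^(n-1)
= 16×5^10
= 16×9765625
= 156250000

a_11 = 156250000


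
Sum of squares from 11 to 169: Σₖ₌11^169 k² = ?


Σₖ₌11^169 k² = Σₖ₌₁^169 k² − Σₖ₌₁^10 k²
= 169·170·339/6 − 10·11·21/6
= 1623245 − 385 = 1622860

Σk² = 1622860


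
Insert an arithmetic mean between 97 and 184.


AM = (97 + 184)/2 = 281/2 = 140.5

AM = 140.5


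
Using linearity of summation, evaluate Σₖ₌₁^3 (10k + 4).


Σ(10k+4) = 10·Σk + 4·n
= 10·6 + 4·3
= 60 + 12 = 72

Σ = 72


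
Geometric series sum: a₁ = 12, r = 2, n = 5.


Sₙ = 12×(2^5 - 1)/(2 - 1)
= 12×(32 - 1)/1
= 12×31/1
= 372

S_5 = 372


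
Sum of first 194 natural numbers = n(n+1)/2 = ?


n(n+1)/2 = 194×195/2 = 37830/2 = 18915

Σk = 18915


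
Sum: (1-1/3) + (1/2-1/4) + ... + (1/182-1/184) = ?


Telescoping with gap 2: two head and two tail terms survive.
= (1 + 1/2) - (1/183 + 1/184)
= 3/2 - 1/183 - 1/184 = 50141/33672

Sum = 50141/33672


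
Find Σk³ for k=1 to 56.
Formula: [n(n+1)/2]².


n(n+1)/2 = 56×57/2 = 1596
Σk³ = 1596² = 2547216

Σk³ = 2547216


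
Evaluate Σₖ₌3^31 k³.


Σₖ₌3^31 k³ = [31·32/2]² − [2·3/2]²
= 246016 − 9 = 246007

Σk³ = 246007


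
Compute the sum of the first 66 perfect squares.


n = 66
n(n+1)(2n+1)/6 = 66×67×133/6
= 588126/6 = 98021

Σk² = 98021


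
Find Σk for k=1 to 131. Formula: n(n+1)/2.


n(n+1)/2 = 131×132/2 = 17292/2 = 8646

Σk = 8646


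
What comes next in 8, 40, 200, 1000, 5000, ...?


Pattern: geometric (r=5)
Terms: 8, 40, 200, 1000, 5000
Next term = 25000

Next term = 25000


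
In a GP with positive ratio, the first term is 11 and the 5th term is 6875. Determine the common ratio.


r^(n-1) = aₙ/a₁
r^4 = 6875/11 = 625
r = 625^(1/4)
= ±5; taking r > 0 gives r = 5

r = 5


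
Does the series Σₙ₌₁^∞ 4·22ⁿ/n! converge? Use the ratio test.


aₙ = 4·22^n/n!
a_{n+1}/aₙ = 22^(n+1)/(n+1)! × n!/22^n  (constant 4 cancels)
= 22/(n+1)
L = lim(n→∞) 22/(n+1) = 0
L < 1 → series CONVERGES

Converges (ratio test: L = 0 < 1)


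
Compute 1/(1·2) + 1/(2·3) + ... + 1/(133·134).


1/(k(k+1)) = 1/k - 1/(k+1) (partial fractions)
Telescoping: Σ = 1 - 1/134 = 133/134

Sum = 133/134


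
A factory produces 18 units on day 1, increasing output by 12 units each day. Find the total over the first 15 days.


aₙ = 18 + (15-1)×12 = 186
Sₙ = n(a₁+aₙ)/2 = 15×(18+186)/2
= 15×204/2 = 1530

S_15 = 1530


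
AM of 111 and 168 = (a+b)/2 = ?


AM = (111 + 168)/2 = 279/2 = 139.5

AM = 139.5


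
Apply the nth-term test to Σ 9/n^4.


lim(n→∞) 9/n^4 = 0
lim aₙ = 0 → nth-term test is INCONCLUSIVE
(Need other tests; this is actually a convergent p-series with p=4 > 1)

Inconclusive (lim aₙ = 0; need another test)


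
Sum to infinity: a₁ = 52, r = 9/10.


S∞ = a₁/(1-r) = 52/(1 - 9/10)
= 52/(1/10)
= 520

S∞ = 520


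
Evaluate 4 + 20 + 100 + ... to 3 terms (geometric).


Sₙ = 4×(5^3 - 1)/(5 - 1)
= 4×(125 - 1)/4
= 4×124/4
= 124

S_3 = 124


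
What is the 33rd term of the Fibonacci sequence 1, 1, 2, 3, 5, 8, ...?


Fibonacci sequence: 1, 1, 2, 3, 5, 8, 13, 21, 34, 55, 89, ...
F(33) = 3524578

F(33) = 3524578


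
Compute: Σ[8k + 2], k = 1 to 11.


Σ(8k+2) = 8·Σk + 2·n
= 8·66 + 2·11
= 528 + 22 = 550

Σ = 550


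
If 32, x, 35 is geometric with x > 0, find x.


GM = √(32×35) = √1120 = 33.4664

GM = 33.4664


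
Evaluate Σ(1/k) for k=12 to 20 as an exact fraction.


Σₖ₌12^20 1/k = 1/12 + 1/13 + 1/14 + 1/15 + 1/16 + 1/17 + 1/18 + 1/19 + 1/20
= 12229277/21162960
≈ 0.5779

Sum = 12229277/21162960 ≈ 0.5779


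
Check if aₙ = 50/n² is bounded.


a₁ = 50, a₂ = 50/4, a₃ = 50/9, ...
0 < aₙ ≤ 50 for all n ≥ 1
The sequence IS bounded

Bounded (0 < aₙ ≤ 50)


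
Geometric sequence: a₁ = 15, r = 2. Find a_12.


aₙ = a₁·r^(n-1)
= 15×2^11
= 15×2048
= 30720

a_12 = 30720


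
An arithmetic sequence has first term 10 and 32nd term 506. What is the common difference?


d = (aₙ - a₁)/(n-1)
= (506 - 10)/(32-1)
= 496/31 = 16

d = 16


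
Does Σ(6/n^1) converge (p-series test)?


p-series test: Σ c/n^p converges if p > 1, diverges if p ≤ 1 (constant c > 0 doesn't affect convergence).
p = 1
1 ≤ 1 → DIVERGES

Diverges (p = 1 ≤ 1)


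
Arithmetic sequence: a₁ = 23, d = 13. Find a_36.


aₙ = a₁ + (n-1)d
= 23 + (36-1)×13
= 23 + 455
= 478

a_36 = 478


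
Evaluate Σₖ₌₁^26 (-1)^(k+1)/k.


S = 1 - 1/2 + 1/3 - 1/4 + 1/5 - 1/6 + 1/7 - 1/8 ± ...
= 0.6743
(Full series converges to +ln(2) ≈ +0.6931)

S_26 = 0.6743


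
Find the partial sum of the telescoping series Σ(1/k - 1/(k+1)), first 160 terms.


Telescoping: adjacent terms cancel.
= 1/1 - 1/161
= 1 - 1/161 = 160/161

Sum = 160/161


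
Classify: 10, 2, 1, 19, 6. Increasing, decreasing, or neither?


Differences: -8, -1, 18, -13
Difference at position 3 is +18 (> 0) but position 1 is -8 (< 0) — sequence both rises and falls
→ NOT monotonic

Not monotonic


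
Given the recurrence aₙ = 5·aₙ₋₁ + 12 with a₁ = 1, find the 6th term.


Computing step by step:
a_1 = 1
a_2 = 17
a_3 = 97
a_4 = 497
a_5 = 2497
a_6 = 12497


a_6 = 12497


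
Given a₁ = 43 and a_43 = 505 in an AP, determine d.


d = (aₙ - a₁)/(n-1)
= (505 - 43)/(43-1)
= 462/42 = 11

d = 11


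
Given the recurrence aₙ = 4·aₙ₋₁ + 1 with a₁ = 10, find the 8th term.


Computing step by step:
a_1 = 10
a_2 = 41
a_3 = 165
a_4 = 661
a_5 = 2645
a_6 = 10581
a_7 = 42325
a_8 = 169301


a_8 = 169301


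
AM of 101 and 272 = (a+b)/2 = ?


AM = (101 + 272)/2 = 373/2 = 186.5

AM = 186.5


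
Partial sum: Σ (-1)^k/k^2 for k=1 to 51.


S = -1 + 1/4 - 1/9 + 1/16 - 1/25 + 1/36 - 1/49 + 1/64 ± ...
= -0.8227
(Full series converges to -π²/12 ≈ -0.8225)

S_51 = -0.8227


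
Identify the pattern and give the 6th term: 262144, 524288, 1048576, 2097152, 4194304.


Pattern: powers of 2: 2ⁿ
Terms: 262144, 524288, 1048576, 2097152, 4194304
Next term = 8388608

Next term = 8388608


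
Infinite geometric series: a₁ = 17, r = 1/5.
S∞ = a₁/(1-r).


S∞ = a₁/(1-r) = 17/(1 - 1/5)
= 17/(4/5)
= 85/4

S∞ = 85/4


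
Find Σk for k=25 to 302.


Σₖ₌25^302 k = Σₖ₌₁^302 k − Σₖ₌₁^24 k
= 302·303/2 − 24·25/2
= 45753 − 300 = 45453

Σk = 45453


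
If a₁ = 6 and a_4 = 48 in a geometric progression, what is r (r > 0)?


r^(n-1) = aₙ/a₁
r^3 = 48/6 = 8
r = 8^(1/3)
= 2

r = 2


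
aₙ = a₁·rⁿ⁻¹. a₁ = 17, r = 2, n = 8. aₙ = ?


aₙ = a₁·r^(n-1)
= 17×2^7
= 17×128
= 2176

a_8 = 2176


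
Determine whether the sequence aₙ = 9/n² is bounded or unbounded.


a₁ = 9, a₂ = 9/4, a₃ = 9/9, ...
0 < aₙ ≤ 9 for all n ≥ 1
The sequence IS bounded

Bounded (0 < aₙ ≤ 9)


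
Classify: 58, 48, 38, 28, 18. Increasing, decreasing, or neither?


Differences: -10, -10, -10, -10
All differences < 0 → strictly DECREASING

Monotonically decreasing


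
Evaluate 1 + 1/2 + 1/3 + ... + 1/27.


H_27 = 1/1 + 1/2 + 1/3 + ... + 1/27
= 312536252003/80313433200
≈ 3.8915

H_27 = 312536252003/80313433200 ≈ 3.8915
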